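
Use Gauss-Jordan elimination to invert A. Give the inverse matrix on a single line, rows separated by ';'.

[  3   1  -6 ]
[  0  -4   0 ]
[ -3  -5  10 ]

Gauss-Jordan on [A | I]:
R1 <- (1/3)*R1:  [   1  1/3   -2  |  1/3    0    0 ]
R3 <- R3 - (-3)*R1:  [  0  -4   4  |   1   0   1 ]
R2 <- (1/-4)*R2:  [    0     1     0  |     0  -1/4     0 ]
R1 <- R1 - (1/3)*R2:  [    1     0    -2  |   1/3  1/12     0 ]
R3 <- R3 - (-4)*R2:  [  0   0   4  |   1  -1   1 ]
R3 <- (1/4)*R3:  [    0     0     1  |   1/4  -1/4   1/4 ]
R1 <- R1 - (-2)*R3:  [     1      0      0  |    5/6  -5/12    1/2 ]
Right block of [I | A^{-1}] is the inverse:
[ 5/6  -5/12  1/2 ]
[   0   -1/4    0 ]
[ 1/4   -1/4  1/4 ]

inverse = [5/6 -5/12 1/2; 0 -1/4 0; 1/4 -1/4 1/4]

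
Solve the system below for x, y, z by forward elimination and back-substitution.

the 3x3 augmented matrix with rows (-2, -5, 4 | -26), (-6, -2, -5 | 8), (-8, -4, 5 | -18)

(-1, 4, -2)

Forward elimination on [A|b]:
R2 <- R2 - (3)*R1:  [   0   13  -17   86 ]
R3 <- R3 - (4)*R1:  [   0   16  -11   86 ]
R3 <- R3 - (16/13)*R2:  [       0        0   129/13  -258/13 ]
Row echelon form:
[ -2  -5       4  |      -26 ]
[  0  13     -17  |       86 ]
[  0   0  129/13  |  -258/13 ]
Back-substitution:
z = (-258/13) / (129/13) = -2
y = (86 - (-17)*(-2)) / 13 = 4
x = (-26 - (-5)*(4) - (4)*(-2)) / -2 = -1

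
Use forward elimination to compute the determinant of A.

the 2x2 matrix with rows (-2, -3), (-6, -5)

Forward elimination:
R2 <- R2 - (3)*R1:  [ 0  4 ]
Upper-triangular form:
[ -2  -3 ]
[  0   4 ]
det(A) = (-1)^0 * (-2) * (4) = -8  (0 row swaps -> sign +1)

det(A) = -8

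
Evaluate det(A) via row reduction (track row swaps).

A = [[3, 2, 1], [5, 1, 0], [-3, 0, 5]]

det(A) = -32

Forward elimination:
R2 <- R2 - (5/3)*R1:  [    0  -7/3  -5/3 ]
R3 <- R3 - (-1)*R1:  [ 0  2  6 ]
R3 <- R3 - (-6/7)*R2:  [    0     0  32/7 ]
Upper-triangular form:
[ 3     2     1 ]
[ 0  -7/3  -5/3 ]
[ 0     0  32/7 ]
det(A) = (-1)^0 * (3) * (-7/3) * (32/7) = -32  (0 row swaps -> sign +1)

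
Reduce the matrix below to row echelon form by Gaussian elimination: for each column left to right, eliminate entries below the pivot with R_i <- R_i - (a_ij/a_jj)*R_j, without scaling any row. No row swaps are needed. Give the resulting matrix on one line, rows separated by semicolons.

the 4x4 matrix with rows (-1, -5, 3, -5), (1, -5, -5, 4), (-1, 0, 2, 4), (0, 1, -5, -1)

Forward elimination:
R2 <- R2 - (-1)*R1:  [   0  -10   -2   -1 ]
R3 <- R3 - (1)*R1:  [  0   5  -1   9 ]
R3 <- R3 - (-1/2)*R2:  [    0     0    -2  17/2 ]
R4 <- R4 - (-1/10)*R2:  [      0       0   -26/5  -11/10 ]
R4 <- R4 - (13/5)*R3:  [      0       0       0  -116/5 ]
Row echelon form:
[ -1   -5   3      -5 ]
[  0  -10  -2      -1 ]
[  0    0  -2    17/2 ]
[  0    0   0  -116/5 ]

REF = [-1 -5 3 -5; 0 -10 -2 -1; 0 0 -2 17/2; 0 0 0 -116/5]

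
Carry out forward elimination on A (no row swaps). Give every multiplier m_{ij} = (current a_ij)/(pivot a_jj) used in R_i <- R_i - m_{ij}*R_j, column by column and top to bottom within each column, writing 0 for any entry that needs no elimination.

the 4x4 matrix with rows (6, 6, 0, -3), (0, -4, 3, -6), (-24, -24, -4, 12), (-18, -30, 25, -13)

multipliers: 0, -4, -3, 0, 3, -4

Forward elimination:
R2: entry in column 1 is already 0 -> m_{21} = 0 (no row operation needed)
R3 <- R3 - (-4)*R1:  [  0   0  -4   0 ]
R4 <- R4 - (-3)*R1:  [   0  -12   25  -22 ]
R3: entry in column 2 is already 0 -> m_{32} = 0 (no row operation needed)
R4 <- R4 - (3)*R2:  [  0   0  16  -4 ]
R4 <- R4 - (-4)*R3:  [  0   0   0  -4 ]
Multipliers (in order of application): m_{21} = 0, m_{31} = -4, m_{41} = -3, m_{32} = 0, m_{42} = 3, m_{43} = -4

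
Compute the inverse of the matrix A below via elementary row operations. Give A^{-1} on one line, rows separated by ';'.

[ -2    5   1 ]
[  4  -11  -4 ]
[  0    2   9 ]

Gauss-Jordan on [A | I]:
R1 <- (1/-2)*R1:  [    1  -5/2  -1/2  |  -1/2     0     0 ]
R2 <- R2 - (4)*R1:  [  0  -1  -2  |   2   1   0 ]
R2 <- (1/-1)*R2:  [  0   1   2  |  -2  -1   0 ]
R1 <- R1 - (-5/2)*R2:  [     1      0    9/2  |  -11/2   -5/2      0 ]
R3 <- R3 - (2)*R2:  [ 0  0  5  |  4  2  1 ]
R3 <- (1/5)*R3:  [   0    0    1  |  4/5  2/5  1/5 ]
R1 <- R1 - (9/2)*R3:  [      1       0       0  |  -91/10  -43/10   -9/10 ]
R2 <- R2 - (2)*R3:  [     0      1      0  |  -18/5   -9/5   -2/5 ]
Right block of [I | A^{-1}] is the inverse:
[ -91/10  -43/10  -9/10 ]
[  -18/5    -9/5   -2/5 ]
[    4/5     2/5    1/5 ]

inverse = [-91/10 -43/10 -9/10; -18/5 -9/5 -2/5; 4/5 2/5 1/5]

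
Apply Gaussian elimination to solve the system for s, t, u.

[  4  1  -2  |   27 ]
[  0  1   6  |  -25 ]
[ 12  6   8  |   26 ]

(3, 5, -5)

Forward elimination on [A|b]:
R3 <- R3 - (3)*R1:  [   0    3   14  -55 ]
R3 <- R3 - (3)*R2:  [  0   0  -4  20 ]
Row echelon form:
[ 4  1  -2  |   27 ]
[ 0  1   6  |  -25 ]
[ 0  0  -4  |   20 ]
Back-substitution:
u = (20) / -4 = -5
t = (-25 - (6)*(-5)) / 1 = 5
s = (27 - (1)*(5) - (-2)*(-5)) / 4 = 3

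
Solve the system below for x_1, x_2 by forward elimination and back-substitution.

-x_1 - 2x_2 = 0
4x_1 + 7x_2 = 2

Forward elimination on [A|b]:
R2 <- R2 - (-4)*R1:  [  0  -1   2 ]
Row echelon form:
[ -1  -2  |  0 ]
[  0  -1  |  2 ]
Back-substitution:
x_2 = (2) / -1 = -2
x_1 = (0 - (-2)*(-2)) / -1 = 4

(4, -2)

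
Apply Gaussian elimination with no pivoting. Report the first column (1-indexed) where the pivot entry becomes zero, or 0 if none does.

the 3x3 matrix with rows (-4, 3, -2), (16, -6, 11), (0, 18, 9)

Naive forward elimination:
R2 <- R2 - (-4)*R1:  [ 0  6  3 ]
R3 <- R3 - (3)*R2:  [ 0  0  0 ]
Matrix at this point:
[ -4  3  -2 ]
[  0  6   3 ]
[  0  0   0 ]
Pivot entry (3,3) in the last row is zero and there are no rows below to swap with -> zero pivot in column 3 (A is singular).

first zero-pivot column = 3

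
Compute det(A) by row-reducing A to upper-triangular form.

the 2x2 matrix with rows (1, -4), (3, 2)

det(A) = 14

Forward elimination:
R2 <- R2 - (3)*R1:  [  0  14 ]
Upper-triangular form:
[ 1  -4 ]
[ 0  14 ]
det(A) = (-1)^0 * (1) * (14) = 14  (0 row swaps -> sign +1)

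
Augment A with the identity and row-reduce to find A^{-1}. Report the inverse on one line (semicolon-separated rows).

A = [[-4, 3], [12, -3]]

Gauss-Jordan on [A | I]:
R1 <- (1/-4)*R1:  [    1  -3/4  |  -1/4     0 ]
R2 <- R2 - (12)*R1:  [ 0  6  |  3  1 ]
R2 <- (1/6)*R2:  [   0    1  |  1/2  1/6 ]
R1 <- R1 - (-3/4)*R2:  [   1    0  |  1/8  1/8 ]
Right block of [I | A^{-1}] is the inverse:
[ 1/8  1/8 ]
[ 1/2  1/6 ]

inverse = [1/8 1/8; 1/2 1/6]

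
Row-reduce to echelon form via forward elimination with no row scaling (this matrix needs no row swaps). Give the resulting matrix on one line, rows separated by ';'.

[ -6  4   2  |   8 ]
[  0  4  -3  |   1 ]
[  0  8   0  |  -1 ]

Forward elimination:
R3 <- R3 - (2)*R2:  [  0   0   6  -3 ]
Row echelon form:
[ -6  4   2  |   8 ]
[  0  4  -3  |   1 ]
[  0  0   6  |  -3 ]

REF = [-6 4 2 8; 0 4 -3 1; 0 0 6 -3]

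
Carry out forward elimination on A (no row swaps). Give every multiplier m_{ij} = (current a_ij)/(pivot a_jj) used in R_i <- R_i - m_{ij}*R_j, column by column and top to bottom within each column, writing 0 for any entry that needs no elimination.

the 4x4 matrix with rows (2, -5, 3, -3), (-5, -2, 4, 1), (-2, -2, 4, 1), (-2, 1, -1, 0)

Forward elimination:
R2 <- R2 - (-5/2)*R1:  [     0  -29/2   23/2  -13/2 ]
R3 <- R3 - (-1)*R1:  [  0  -7   7  -2 ]
R4 <- R4 - (-1)*R1:  [  0  -4   2  -3 ]
R3 <- R3 - (14/29)*R2:  [     0      0  42/29  33/29 ]
R4 <- R4 - (8/29)*R2:  [      0       0  -34/29  -35/29 ]
R4 <- R4 - (-17/21)*R3:  [    0     0     0  -2/7 ]
Multipliers (in order of application): m_{21} = -5/2, m_{31} = -1, m_{41} = -1, m_{32} = 14/29, m_{42} = 8/29, m_{43} = -17/21

multipliers: -5/2, -1, -1, 14/29, 8/29, -17/21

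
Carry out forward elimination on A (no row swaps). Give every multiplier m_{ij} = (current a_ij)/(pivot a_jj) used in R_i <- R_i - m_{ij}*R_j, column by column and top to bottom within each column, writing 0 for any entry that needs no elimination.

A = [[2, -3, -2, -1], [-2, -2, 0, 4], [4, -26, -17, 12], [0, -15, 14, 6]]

multipliers: -1, 2, 0, 4, 3, -4

Forward elimination:
R2 <- R2 - (-1)*R1:  [  0  -5  -2   3 ]
R3 <- R3 - (2)*R1:  [   0  -20  -13   14 ]
R4: entry in column 1 is already 0 -> m_{41} = 0 (no row operation needed)
R3 <- R3 - (4)*R2:  [  0   0  -5   2 ]
R4 <- R4 - (3)*R2:  [  0   0  20  -3 ]
R4 <- R4 - (-4)*R3:  [ 0  0  0  5 ]
Multipliers (in order of application): m_{21} = -1, m_{31} = 2, m_{41} = 0, m_{32} = 4, m_{42} = 3, m_{43} = -4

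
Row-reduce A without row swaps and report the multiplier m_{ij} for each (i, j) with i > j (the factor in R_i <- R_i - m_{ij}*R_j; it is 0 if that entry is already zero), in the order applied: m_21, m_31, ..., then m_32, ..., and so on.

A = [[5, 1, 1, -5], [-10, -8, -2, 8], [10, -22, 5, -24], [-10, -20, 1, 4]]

multipliers: -2, 2, -2, 4, 3, 1

Forward elimination:
R2 <- R2 - (-2)*R1:  [  0  -6   0  -2 ]
R3 <- R3 - (2)*R1:  [   0  -24    3  -14 ]
R4 <- R4 - (-2)*R1:  [   0  -18    3   -6 ]
R3 <- R3 - (4)*R2:  [  0   0   3  -6 ]
R4 <- R4 - (3)*R2:  [ 0  0  3  0 ]
R4 <- R4 - (1)*R3:  [ 0  0  0  6 ]
Multipliers (in order of application): m_{21} = -2, m_{31} = 2, m_{41} = -2, m_{32} = 4, m_{42} = 3, m_{43} = 1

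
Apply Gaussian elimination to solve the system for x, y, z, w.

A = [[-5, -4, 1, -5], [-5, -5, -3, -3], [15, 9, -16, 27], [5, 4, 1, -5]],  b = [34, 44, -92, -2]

Forward elimination on [A|b]:
R2 <- R2 - (1)*R1:  [  0  -1  -4   2  10 ]
R3 <- R3 - (-3)*R1:  [   0   -3  -13   12   10 ]
R4 <- R4 - (-1)*R1:  [   0    0    2  -10   32 ]
R3 <- R3 - (3)*R2:  [   0    0   -1    6  -20 ]
R4 <- R4 - (-2)*R3:  [  0   0   0   2  -8 ]
Row echelon form:
[ -5  -4   1  -5  |   34 ]
[  0  -1  -4   2  |   10 ]
[  0   0  -1   6  |  -20 ]
[  0   0   0   2  |   -8 ]
Back-substitution:
w = (-8) / 2 = -4
z = (-20 - (6)*(-4)) / -1 = -4
y = (10 - (-4)*(-4) - (2)*(-4)) / -1 = -2
x = (34 - (-4)*(-2) - (1)*(-4) - (-5)*(-4)) / -5 = -2

(-2, -2, -4, -4)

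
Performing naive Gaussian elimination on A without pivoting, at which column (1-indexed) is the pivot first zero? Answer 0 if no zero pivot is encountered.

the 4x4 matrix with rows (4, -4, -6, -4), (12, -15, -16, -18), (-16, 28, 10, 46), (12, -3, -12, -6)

first zero-pivot column = 4

Naive forward elimination:
R2 <- R2 - (3)*R1:  [  0  -3   2  -6 ]
R3 <- R3 - (-4)*R1:  [   0   12  -14   30 ]
R4 <- R4 - (3)*R1:  [ 0  9  6  6 ]
R3 <- R3 - (-4)*R2:  [  0   0  -6   6 ]
R4 <- R4 - (-3)*R2:  [   0    0   12  -12 ]
R4 <- R4 - (-2)*R3:  [ 0  0  0  0 ]
Matrix at this point:
[ 4  -4  -6  -4 ]
[ 0  -3   2  -6 ]
[ 0   0  -6   6 ]
[ 0   0   0   0 ]
Pivot entry (4,4) in the last row is zero and there are no rows below to swap with -> zero pivot in column 4 (A is singular).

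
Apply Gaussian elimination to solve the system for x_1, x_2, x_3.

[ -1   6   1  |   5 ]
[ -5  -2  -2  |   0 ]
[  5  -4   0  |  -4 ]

(0, 1, -1)

Forward elimination on [A|b]:
R2 <- R2 - (5)*R1:  [   0  -32   -7  -25 ]
R3 <- R3 - (-5)*R1:  [  0  26   5  21 ]
R3 <- R3 - (-13/16)*R2:  [      0       0  -11/16   11/16 ]
Row echelon form:
[ -1    6       1  |      5 ]
[  0  -32      -7  |    -25 ]
[  0    0  -11/16  |  11/16 ]
Back-substitution:
x_3 = (11/16) / (-11/16) = -1
x_2 = (-25 - (-7)*(-1)) / -32 = 1
x_1 = (5 - (6)*(1) - (1)*(-1)) / -1 = 0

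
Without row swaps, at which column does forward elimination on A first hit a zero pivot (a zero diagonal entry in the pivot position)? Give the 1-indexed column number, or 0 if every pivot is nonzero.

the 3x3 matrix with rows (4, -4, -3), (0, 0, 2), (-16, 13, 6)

Naive forward elimination:
R3 <- R3 - (-4)*R1:  [  0  -3  -6 ]
Matrix at this point:
[ 4  -4  -3 ]
[ 0   0   2 ]
[ 0  -3  -6 ]
Pivot entry (2,2) is zero but row 3 has -3 in column 2 -> naive elimination stops; a row interchange (e.g. R2 <-> R3) would be required here.

first zero-pivot column = 2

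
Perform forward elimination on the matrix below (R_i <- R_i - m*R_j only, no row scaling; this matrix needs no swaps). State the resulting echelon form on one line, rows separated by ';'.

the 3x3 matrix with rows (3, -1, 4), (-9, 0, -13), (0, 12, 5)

REF = [3 -1 4; 0 -3 -1; 0 0 1]

Forward elimination:
R2 <- R2 - (-3)*R1:  [  0  -3  -1 ]
R3 <- R3 - (-4)*R2:  [ 0  0  1 ]
Row echelon form:
[ 3  -1   4 ]
[ 0  -3  -1 ]
[ 0   0   1 ]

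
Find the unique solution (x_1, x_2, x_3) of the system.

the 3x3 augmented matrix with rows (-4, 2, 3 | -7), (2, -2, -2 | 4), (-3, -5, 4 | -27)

Forward elimination on [A|b]:
R2 <- R2 - (-1/2)*R1:  [    0    -1  -1/2   1/2 ]
R3 <- R3 - (3/4)*R1:  [     0  -13/2    7/4  -87/4 ]
R3 <- R3 - (13/2)*R2:  [   0    0    5  -25 ]
Row echelon form:
[ -4   2     3  |   -7 ]
[  0  -1  -1/2  |  1/2 ]
[  0   0     5  |  -25 ]
Back-substitution:
x_3 = (-25) / 5 = -5
x_2 = (1/2 - (-1/2)*(-5)) / -1 = 2
x_1 = (-7 - (2)*(2) - (3)*(-5)) / -4 = -1

(-1, 2, -5)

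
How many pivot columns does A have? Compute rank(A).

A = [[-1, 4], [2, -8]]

rank(A) = 1

Row reduction:
R2 <- R2 - (-2)*R1:  [ 0  0 ]
Row echelon form:
[ -1  4 ]
[  0  0 ]
Nonzero rows / pivot columns: 1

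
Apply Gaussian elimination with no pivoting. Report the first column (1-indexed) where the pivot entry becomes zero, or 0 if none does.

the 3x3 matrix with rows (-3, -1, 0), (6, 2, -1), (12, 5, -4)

Naive forward elimination:
R2 <- R2 - (-2)*R1:  [  0   0  -1 ]
R3 <- R3 - (-4)*R1:  [  0   1  -4 ]
Matrix at this point:
[ -3  -1   0 ]
[  0   0  -1 ]
[  0   1  -4 ]
Pivot entry (2,2) is zero but row 3 has 1 in column 2 -> naive elimination stops; a row interchange (e.g. R2 <-> R3) would be required here.

first zero-pivot column = 2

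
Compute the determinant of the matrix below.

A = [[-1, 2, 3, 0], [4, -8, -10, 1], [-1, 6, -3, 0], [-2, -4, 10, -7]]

det(A) = -24

Forward elimination:
R2 <- R2 - (-4)*R1:  [ 0  0  2  1 ]
R3 <- R3 - (1)*R1:  [  0   4  -6   0 ]
R4 <- R4 - (2)*R1:  [  0  -8   4  -7 ]
R2 <-> R3   (pivot in column 2 was zero)
[ -1   2   3   0 ]
[  0   4  -6   0 ]
[  0   0   2   1 ]
[  0  -8   4  -7 ]
R4 <- R4 - (-2)*R2:  [  0   0  -8  -7 ]
R4 <- R4 - (-4)*R3:  [  0   0   0  -3 ]
Upper-triangular form:
[ -1  2   3   0 ]
[  0  4  -6   0 ]
[  0  0   2   1 ]
[  0  0   0  -3 ]
det(A) = (-1)^1 * (-1) * (4) * (2) * (-3) = -24  (1 row swap -> sign -1)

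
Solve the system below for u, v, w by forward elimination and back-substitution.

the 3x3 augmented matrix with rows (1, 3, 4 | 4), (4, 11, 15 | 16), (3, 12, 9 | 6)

Forward elimination on [A|b]:
R2 <- R2 - (4)*R1:  [  0  -1  -1   0 ]
R3 <- R3 - (3)*R1:  [  0   3  -3  -6 ]
R3 <- R3 - (-3)*R2:  [  0   0  -6  -6 ]
Row echelon form:
[ 1   3   4  |   4 ]
[ 0  -1  -1  |   0 ]
[ 0   0  -6  |  -6 ]
Back-substitution:
w = (-6) / -6 = 1
v = (0 - (-1)*(1)) / -1 = -1
u = (4 - (3)*(-1) - (4)*(1)) / 1 = 3

(3, -1, 1)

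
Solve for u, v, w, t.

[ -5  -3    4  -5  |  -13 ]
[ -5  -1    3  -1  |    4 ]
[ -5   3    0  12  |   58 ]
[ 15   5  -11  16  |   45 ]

Forward elimination on [A|b]:
R2 <- R2 - (1)*R1:  [  0   2  -1   4  17 ]
R3 <- R3 - (1)*R1:  [  0   6  -4  17  71 ]
R4 <- R4 - (-3)*R1:  [  0  -4   1   1   6 ]
R3 <- R3 - (3)*R2:  [  0   0  -1   5  20 ]
R4 <- R4 - (-2)*R2:  [  0   0  -1   9  40 ]
R4 <- R4 - (1)*R3:  [  0   0   0   4  20 ]
Row echelon form:
[ -5  -3   4  -5  |  -13 ]
[  0   2  -1   4  |   17 ]
[  0   0  -1   5  |   20 ]
[  0   0   0   4  |   20 ]
Back-substitution:
t = (20) / 4 = 5
w = (20 - (5)*(5)) / -1 = 5
v = (17 - (-1)*(5) - (4)*(5)) / 2 = 1
u = (-13 - (-3)*(1) - (4)*(5) - (-5)*(5)) / -5 = 1

(1, 1, 5, 5)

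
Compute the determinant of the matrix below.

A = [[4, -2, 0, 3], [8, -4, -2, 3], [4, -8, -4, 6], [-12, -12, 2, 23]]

det(A) = -96

Forward elimination:
R2 <- R2 - (2)*R1:  [  0   0  -2  -3 ]
R3 <- R3 - (1)*R1:  [  0  -6  -4   3 ]
R4 <- R4 - (-3)*R1:  [   0  -18    2   32 ]
R2 <-> R3   (pivot in column 2 was zero)
[ 4   -2   0   3 ]
[ 0   -6  -4   3 ]
[ 0    0  -2  -3 ]
[ 0  -18   2  32 ]
R4 <- R4 - (3)*R2:  [  0   0  14  23 ]
R4 <- R4 - (-7)*R3:  [ 0  0  0  2 ]
Upper-triangular form:
[ 4  -2   0   3 ]
[ 0  -6  -4   3 ]
[ 0   0  -2  -3 ]
[ 0   0   0   2 ]
det(A) = (-1)^1 * (4) * (-6) * (-2) * (2) = -96  (1 row swap -> sign -1)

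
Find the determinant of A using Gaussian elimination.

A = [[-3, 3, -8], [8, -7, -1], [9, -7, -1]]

Forward elimination:
R2 <- R2 - (-8/3)*R1:  [     0      1  -67/3 ]
R3 <- R3 - (-3)*R1:  [   0    2  -25 ]
R3 <- R3 - (2)*R2:  [    0     0  59/3 ]
Upper-triangular form:
[ -3  3     -8 ]
[  0  1  -67/3 ]
[  0  0   59/3 ]
det(A) = (-1)^0 * (-3) * (1) * (59/3) = -59  (0 row swaps -> sign +1)

det(A) = -59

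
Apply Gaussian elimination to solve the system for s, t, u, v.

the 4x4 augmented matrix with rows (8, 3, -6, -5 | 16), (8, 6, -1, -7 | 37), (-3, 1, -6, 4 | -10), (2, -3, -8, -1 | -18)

(0, 4, 1, -2)

Forward elimination on [A|b]:
R2 <- R2 - (1)*R1:  [  0   3   5  -2  21 ]
R3 <- R3 - (-3/8)*R1:  [     0   17/8  -33/4   17/8     -4 ]
R4 <- R4 - (1/4)*R1:  [     0  -15/4  -13/2    1/4    -22 ]
R3 <- R3 - (17/24)*R2:  [       0        0  -283/24    85/24   -151/8 ]
R4 <- R4 - (-5/4)*R2:  [    0     0  -1/4  -9/4  17/4 ]
R4 <- R4 - (6/283)*R3:  [        0         0         0  -658/283  1316/283 ]
Row echelon form:
[ 8  3       -6        -5  |        16 ]
[ 0  3        5        -2  |        21 ]
[ 0  0  -283/24     85/24  |    -151/8 ]
[ 0  0        0  -658/283  |  1316/283 ]
Back-substitution:
v = (1316/283) / (-658/283) = -2
u = (-151/8 - (85/24)*(-2)) / (-283/24) = 1
t = (21 - (5)*(1) - (-2)*(-2)) / 3 = 4
s = (16 - (3)*(4) - (-6)*(1) - (-5)*(-2)) / 8 = 0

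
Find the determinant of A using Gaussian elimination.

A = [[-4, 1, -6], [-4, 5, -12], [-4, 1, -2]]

Forward elimination:
R2 <- R2 - (1)*R1:  [  0   4  -6 ]
R3 <- R3 - (1)*R1:  [ 0  0  4 ]
Upper-triangular form:
[ -4  1  -6 ]
[  0  4  -6 ]
[  0  0   4 ]
det(A) = (-1)^0 * (-4) * (4) * (4) = -64  (0 row swaps -> sign +1)

det(A) = -64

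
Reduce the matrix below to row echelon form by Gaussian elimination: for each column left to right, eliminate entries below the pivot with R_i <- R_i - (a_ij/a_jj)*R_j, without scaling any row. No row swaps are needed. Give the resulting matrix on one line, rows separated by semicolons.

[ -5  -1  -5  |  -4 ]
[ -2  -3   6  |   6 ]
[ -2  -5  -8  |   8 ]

Forward elimination:
R2 <- R2 - (2/5)*R1:  [     0  -13/5      8   38/5 ]
R3 <- R3 - (2/5)*R1:  [     0  -23/5     -6   48/5 ]
R3 <- R3 - (23/13)*R2:  [       0        0  -262/13   -50/13 ]
Row echelon form:
[ -5     -1       -5  |      -4 ]
[  0  -13/5        8  |    38/5 ]
[  0      0  -262/13  |  -50/13 ]

REF = [-5 -1 -5 -4; 0 -13/5 8 38/5; 0 0 -262/13 -50/13]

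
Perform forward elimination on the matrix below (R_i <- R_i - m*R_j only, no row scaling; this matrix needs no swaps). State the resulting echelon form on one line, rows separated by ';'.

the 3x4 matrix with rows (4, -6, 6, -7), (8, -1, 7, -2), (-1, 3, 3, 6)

REF = [4 -6 6 -7; 0 11 -5 12; 0 0 57/11 115/44]

Forward elimination:
R2 <- R2 - (2)*R1:  [  0  11  -5  12 ]
R3 <- R3 - (-1/4)*R1:  [    0   3/2   9/2  17/4 ]
R3 <- R3 - (3/22)*R2:  [      0       0   57/11  115/44 ]
Row echelon form:
[ 4  -6      6      -7 ]
[ 0  11     -5      12 ]
[ 0   0  57/11  115/44 ]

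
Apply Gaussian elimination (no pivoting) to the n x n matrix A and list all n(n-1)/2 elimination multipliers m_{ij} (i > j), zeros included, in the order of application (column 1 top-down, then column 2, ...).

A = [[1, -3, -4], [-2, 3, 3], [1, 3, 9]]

multipliers: -2, 1, -2

Forward elimination:
R2 <- R2 - (-2)*R1:  [  0  -3  -5 ]
R3 <- R3 - (1)*R1:  [  0   6  13 ]
R3 <- R3 - (-2)*R2:  [ 0  0  3 ]
Multipliers (in order of application): m_{21} = -2, m_{31} = 1, m_{32} = -2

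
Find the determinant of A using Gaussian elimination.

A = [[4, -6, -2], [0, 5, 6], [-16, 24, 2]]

det(A) = -120

Forward elimination:
R3 <- R3 - (-4)*R1:  [  0   0  -6 ]
Upper-triangular form:
[ 4  -6  -2 ]
[ 0   5   6 ]
[ 0   0  -6 ]
det(A) = (-1)^0 * (4) * (5) * (-6) = -120  (0 row swaps -> sign +1)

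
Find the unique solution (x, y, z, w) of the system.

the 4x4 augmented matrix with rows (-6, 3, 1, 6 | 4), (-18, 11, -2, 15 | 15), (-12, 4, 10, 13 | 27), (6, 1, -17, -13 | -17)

Forward elimination on [A|b]:
R2 <- R2 - (3)*R1:  [  0   2  -5  -3   3 ]
R3 <- R3 - (2)*R1:  [  0  -2   8   1  19 ]
R4 <- R4 - (-1)*R1:  [   0    4  -16   -7  -13 ]
R3 <- R3 - (-1)*R2:  [  0   0   3  -2  22 ]
R4 <- R4 - (2)*R2:  [   0    0   -6   -1  -19 ]
R4 <- R4 - (-2)*R3:  [  0   0   0  -5  25 ]
Row echelon form:
[ -6  3   1   6  |   4 ]
[  0  2  -5  -3  |   3 ]
[  0  0   3  -2  |  22 ]
[  0  0   0  -5  |  25 ]
Back-substitution:
w = (25) / -5 = -5
z = (22 - (-2)*(-5)) / 3 = 4
y = (3 - (-5)*(4) - (-3)*(-5)) / 2 = 4
x = (4 - (3)*(4) - (1)*(4) - (6)*(-5)) / -6 = -3

(-3, 4, 4, -5)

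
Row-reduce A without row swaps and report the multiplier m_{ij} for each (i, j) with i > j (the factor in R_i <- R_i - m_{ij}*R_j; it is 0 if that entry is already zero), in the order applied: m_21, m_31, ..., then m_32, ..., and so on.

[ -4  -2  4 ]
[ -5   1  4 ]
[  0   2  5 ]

Forward elimination:
R2 <- R2 - (5/4)*R1:  [   0  7/2   -1 ]
R3: entry in column 1 is already 0 -> m_{31} = 0 (no row operation needed)
R3 <- R3 - (4/7)*R2:  [    0     0  39/7 ]
Multipliers (in order of application): m_{21} = 5/4, m_{31} = 0, m_{32} = 4/7

multipliers: 5/4, 0, 4/7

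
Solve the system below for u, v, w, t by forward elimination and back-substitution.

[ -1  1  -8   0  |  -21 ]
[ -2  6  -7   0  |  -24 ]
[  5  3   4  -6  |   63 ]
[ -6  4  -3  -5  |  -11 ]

Forward elimination on [A|b]:
R2 <- R2 - (2)*R1:  [  0   4   9   0  18 ]
R3 <- R3 - (-5)*R1:  [   0    8  -36   -6  -42 ]
R4 <- R4 - (6)*R1:  [   0   -2   45   -5  115 ]
R3 <- R3 - (2)*R2:  [   0    0  -54   -6  -78 ]
R4 <- R4 - (-1/2)*R2:  [    0     0  99/2    -5   124 ]
R4 <- R4 - (-11/12)*R3:  [     0      0      0  -21/2  105/2 ]
Row echelon form:
[ -1  1   -8      0  |    -21 ]
[  0  4    9      0  |     18 ]
[  0  0  -54     -6  |    -78 ]
[  0  0    0  -21/2  |  105/2 ]
Back-substitution:
t = (105/2) / (-21/2) = -5
w = (-78 - (-6)*(-5)) / -54 = 2
v = (18 - (9)*(2)) / 4 = 0
u = (-21 - (1)*(0) - (-8)*(2)) / -1 = 5

(5, 0, 2, -5)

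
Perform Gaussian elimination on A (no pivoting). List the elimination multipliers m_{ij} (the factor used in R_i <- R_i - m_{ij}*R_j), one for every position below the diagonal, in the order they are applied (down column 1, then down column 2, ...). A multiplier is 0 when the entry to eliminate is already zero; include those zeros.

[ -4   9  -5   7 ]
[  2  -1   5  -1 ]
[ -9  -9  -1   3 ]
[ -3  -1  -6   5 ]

multipliers: -1/2, 9/4, 3/4, -117/14, -31/14, 23/218

Forward elimination:
R2 <- R2 - (-1/2)*R1:  [   0  7/2  5/2  5/2 ]
R3 <- R3 - (9/4)*R1:  [      0  -117/4    41/4   -51/4 ]
R4 <- R4 - (3/4)*R1:  [     0  -31/4   -9/4   -1/4 ]
R3 <- R3 - (-117/14)*R2:  [     0      0  218/7   57/7 ]
R4 <- R4 - (-31/14)*R2:  [    0     0  23/7  37/7 ]
R4 <- R4 - (23/218)*R3:  [       0        0        0  965/218 ]
Multipliers (in order of application): m_{21} = -1/2, m_{31} = 9/4, m_{41} = 3/4, m_{32} = -117/14, m_{42} = -31/14, m_{43} = 23/218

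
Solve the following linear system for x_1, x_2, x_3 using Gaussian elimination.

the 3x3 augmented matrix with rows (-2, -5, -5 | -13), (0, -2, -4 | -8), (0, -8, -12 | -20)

Forward elimination on [A|b]:
R3 <- R3 - (4)*R2:  [  0   0   4  12 ]
Row echelon form:
[ -2  -5  -5  |  -13 ]
[  0  -2  -4  |   -8 ]
[  0   0   4  |   12 ]
Back-substitution:
x_3 = (12) / 4 = 3
x_2 = (-8 - (-4)*(3)) / -2 = -2
x_1 = (-13 - (-5)*(-2) - (-5)*(3)) / -2 = 4

(4, -2, 3)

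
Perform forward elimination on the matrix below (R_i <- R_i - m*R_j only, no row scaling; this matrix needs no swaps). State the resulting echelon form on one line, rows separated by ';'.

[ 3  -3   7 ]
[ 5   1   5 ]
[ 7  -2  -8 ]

Forward elimination:
R2 <- R2 - (5/3)*R1:  [     0      6  -20/3 ]
R3 <- R3 - (7/3)*R1:  [     0      5  -73/3 ]
R3 <- R3 - (5/6)*R2:  [      0       0  -169/9 ]
Row echelon form:
[ 3  -3       7 ]
[ 0   6   -20/3 ]
[ 0   0  -169/9 ]

REF = [3 -3 7; 0 6 -20/3; 0 0 -169/9]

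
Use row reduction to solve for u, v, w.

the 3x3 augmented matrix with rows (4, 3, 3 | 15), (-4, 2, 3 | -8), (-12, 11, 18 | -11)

(3, -1, 2)

Forward elimination on [A|b]:
R2 <- R2 - (-1)*R1:  [ 0  5  6  7 ]
R3 <- R3 - (-3)*R1:  [  0  20  27  34 ]
R3 <- R3 - (4)*R2:  [ 0  0  3  6 ]
Row echelon form:
[ 4  3  3  |  15 ]
[ 0  5  6  |   7 ]
[ 0  0  3  |   6 ]
Back-substitution:
w = (6) / 3 = 2
v = (7 - (6)*(2)) / 5 = -1
u = (15 - (3)*(-1) - (3)*(2)) / 4 = 3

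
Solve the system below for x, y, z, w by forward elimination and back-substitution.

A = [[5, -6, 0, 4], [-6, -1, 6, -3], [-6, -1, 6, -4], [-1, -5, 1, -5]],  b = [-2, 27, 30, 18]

Forward elimination on [A|b]:
R2 <- R2 - (-6/5)*R1:  [     0  -41/5      6    9/5  123/5 ]
R3 <- R3 - (-6/5)*R1:  [     0  -41/5      6    4/5  138/5 ]
R4 <- R4 - (-1/5)*R1:  [     0  -31/5      1  -21/5   88/5 ]
R3 <- R3 - (1)*R2:  [  0   0   0  -1   3 ]
R4 <- R4 - (31/41)*R2:  [       0        0  -145/41  -228/41       -1 ]
R3 <-> R4   (pivot in column 3 was zero)
[ 5     -6        0        4     -2 ]
[ 0  -41/5        6      9/5  123/5 ]
[ 0      0  -145/41  -228/41     -1 ]
[ 0      0        0       -1      3 ]
Row echelon form:
[ 5     -6        0        4  |     -2 ]
[ 0  -41/5        6      9/5  |  123/5 ]
[ 0      0  -145/41  -228/41  |     -1 ]
[ 0      0        0       -1  |      3 ]
Back-substitution:
w = (3) / -1 = -3
z = (-1 - (-228/41)*(-3)) / (-145/41) = 5
y = (123/5 - (6)*(5) - (9/5)*(-3)) / (-41/5) = 0
x = (-2 - (-6)*(0) - (4)*(-3)) / 5 = 2

(2, 0, 5, -3)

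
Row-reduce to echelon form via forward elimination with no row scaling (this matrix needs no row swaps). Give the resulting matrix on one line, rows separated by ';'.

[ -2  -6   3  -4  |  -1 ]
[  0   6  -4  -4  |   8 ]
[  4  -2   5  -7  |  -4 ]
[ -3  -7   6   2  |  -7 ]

REF = [-2 -6 3 -4 -1; 0 6 -4 -4 8; 0 0 5/3 -73/3 38/3; 0 0 0 507/10 -297/10]

Forward elimination:
R3 <- R3 - (-2)*R1:  [   0  -14   11  -15   -6 ]
R4 <- R4 - (3/2)*R1:  [     0      2    3/2      8  -11/2 ]
R3 <- R3 - (-7/3)*R2:  [     0      0    5/3  -73/3   38/3 ]
R4 <- R4 - (1/3)*R2:  [     0      0   17/6   28/3  -49/6 ]
R4 <- R4 - (17/10)*R3:  [       0        0        0   507/10  -297/10 ]
Row echelon form:
[ -2  -6    3      -4  |       -1 ]
[  0   6   -4      -4  |        8 ]
[  0   0  5/3   -73/3  |     38/3 ]
[  0   0    0  507/10  |  -297/10 ]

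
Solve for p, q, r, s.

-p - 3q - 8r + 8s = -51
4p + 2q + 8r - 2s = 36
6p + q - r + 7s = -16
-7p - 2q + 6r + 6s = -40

(4, -3, 2, -5)

Forward elimination on [A|b]:
R2 <- R2 - (-4)*R1:  [    0   -10   -24    30  -168 ]
R3 <- R3 - (-6)*R1:  [    0   -17   -49    55  -322 ]
R4 <- R4 - (7)*R1:  [   0   19   62  -50  317 ]
R3 <- R3 - (17/10)*R2:  [      0       0   -41/5       4  -182/5 ]
R4 <- R4 - (-19/10)*R2:  [     0      0   82/5      7  -11/5 ]
R4 <- R4 - (-2)*R3:  [   0    0    0   15  -75 ]
Row echelon form:
[ -1   -3     -8   8  |     -51 ]
[  0  -10    -24  30  |    -168 ]
[  0    0  -41/5   4  |  -182/5 ]
[  0    0      0  15  |     -75 ]
Back-substitution:
s = (-75) / 15 = -5
r = (-182/5 - (4)*(-5)) / (-41/5) = 2
q = (-168 - (-24)*(2) - (30)*(-5)) / -10 = -3
p = (-51 - (-3)*(-3) - (-8)*(2) - (8)*(-5)) / -1 = 4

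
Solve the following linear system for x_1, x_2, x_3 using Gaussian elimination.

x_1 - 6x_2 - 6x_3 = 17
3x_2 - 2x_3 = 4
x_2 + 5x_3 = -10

Forward elimination on [A|b]:
R3 <- R3 - (1/3)*R2:  [     0      0   17/3  -34/3 ]
Row echelon form:
[ 1  -6    -6  |     17 ]
[ 0   3    -2  |      4 ]
[ 0   0  17/3  |  -34/3 ]
Back-substitution:
x_3 = (-34/3) / (17/3) = -2
x_2 = (4 - (-2)*(-2)) / 3 = 0
x_1 = (17 - (-6)*(0) - (-6)*(-2)) / 1 = 5

(5, 0, -2)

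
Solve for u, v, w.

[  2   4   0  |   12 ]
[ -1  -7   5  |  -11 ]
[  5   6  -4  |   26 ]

Forward elimination on [A|b]:
R2 <- R2 - (-1/2)*R1:  [  0  -5   5  -5 ]
R3 <- R3 - (5/2)*R1:  [  0  -4  -4  -4 ]
R3 <- R3 - (4/5)*R2:  [  0   0  -8   0 ]
Row echelon form:
[ 2   4   0  |  12 ]
[ 0  -5   5  |  -5 ]
[ 0   0  -8  |   0 ]
Back-substitution:
w = (0) / -8 = 0
v = (-5 - (5)*(0)) / -5 = 1
u = (12 - (4)*(1)) / 2 = 4

(4, 1, 0)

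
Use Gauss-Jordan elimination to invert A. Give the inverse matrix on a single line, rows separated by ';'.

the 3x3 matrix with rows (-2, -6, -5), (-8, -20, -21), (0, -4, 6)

Gauss-Jordan on [A | I]:
R1 <- (1/-2)*R1:  [    1     3   5/2  |  -1/2     0     0 ]
R2 <- R2 - (-8)*R1:  [  0   4  -1  |  -4   1   0 ]
R2 <- (1/4)*R2:  [    0     1  -1/4  |    -1   1/4     0 ]
R1 <- R1 - (3)*R2:  [    1     0  13/4  |   5/2  -3/4     0 ]
R3 <- R3 - (-4)*R2:  [  0   0   5  |  -4   1   1 ]
R3 <- (1/5)*R3:  [    0     0     1  |  -4/5   1/5   1/5 ]
R1 <- R1 - (13/4)*R3:  [      1       0       0  |   51/10    -7/5  -13/20 ]
R2 <- R2 - (-1/4)*R3:  [    0     1     0  |  -6/5  3/10  1/20 ]
Right block of [I | A^{-1}] is the inverse:
[ 51/10  -7/5  -13/20 ]
[  -6/5  3/10    1/20 ]
[  -4/5   1/5     1/5 ]

inverse = [51/10 -7/5 -13/20; -6/5 3/10 1/20; -4/5 1/5 1/5]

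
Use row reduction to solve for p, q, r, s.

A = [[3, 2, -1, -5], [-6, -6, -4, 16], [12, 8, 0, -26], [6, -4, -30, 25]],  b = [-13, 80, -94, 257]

Forward elimination on [A|b]:
R2 <- R2 - (-2)*R1:  [  0  -2  -6   6  54 ]
R3 <- R3 - (4)*R1:  [   0    0    4   -6  -42 ]
R4 <- R4 - (2)*R1:  [   0   -8  -28   35  283 ]
R4 <- R4 - (4)*R2:  [  0   0  -4  11  67 ]
R4 <- R4 - (-1)*R3:  [  0   0   0   5  25 ]
Row echelon form:
[ 3   2  -1  -5  |  -13 ]
[ 0  -2  -6   6  |   54 ]
[ 0   0   4  -6  |  -42 ]
[ 0   0   0   5  |   25 ]
Back-substitution:
s = (25) / 5 = 5
r = (-42 - (-6)*(5)) / 4 = -3
q = (54 - (-6)*(-3) - (6)*(5)) / -2 = -3
p = (-13 - (2)*(-3) - (-1)*(-3) - (-5)*(5)) / 3 = 5

(5, -3, -3, 5)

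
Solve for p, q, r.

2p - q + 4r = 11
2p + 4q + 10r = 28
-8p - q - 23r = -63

(2, 1, 2)

Forward elimination on [A|b]:
R2 <- R2 - (1)*R1:  [  0   5   6  17 ]
R3 <- R3 - (-4)*R1:  [   0   -5   -7  -19 ]
R3 <- R3 - (-1)*R2:  [  0   0  -1  -2 ]
Row echelon form:
[ 2  -1   4  |  11 ]
[ 0   5   6  |  17 ]
[ 0   0  -1  |  -2 ]
Back-substitution:
r = (-2) / -1 = 2
q = (17 - (6)*(2)) / 5 = 1
p = (11 - (-1)*(1) - (4)*(2)) / 2 = 2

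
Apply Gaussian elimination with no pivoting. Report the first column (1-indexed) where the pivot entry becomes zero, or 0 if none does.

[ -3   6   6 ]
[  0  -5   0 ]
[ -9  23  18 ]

first zero-pivot column = 3

Naive forward elimination:
R3 <- R3 - (3)*R1:  [ 0  5  0 ]
R3 <- R3 - (-1)*R2:  [ 0  0  0 ]
Matrix at this point:
[ -3   6  6 ]
[  0  -5  0 ]
[  0   0  0 ]
Pivot entry (3,3) in the last row is zero and there are no rows below to swap with -> zero pivot in column 3 (A is singular).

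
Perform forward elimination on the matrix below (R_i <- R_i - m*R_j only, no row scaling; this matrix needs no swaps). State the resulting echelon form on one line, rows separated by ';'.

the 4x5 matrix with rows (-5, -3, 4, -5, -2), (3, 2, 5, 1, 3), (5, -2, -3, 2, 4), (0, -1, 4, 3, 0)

Forward elimination:
R2 <- R2 - (-3/5)*R1:  [    0   1/5  37/5    -2   9/5 ]
R3 <- R3 - (-1)*R1:  [  0  -5   1  -3   2 ]
R3 <- R3 - (-25)*R2:  [   0    0  186  -53   47 ]
R4 <- R4 - (-5)*R2:  [  0   0  41  -7   9 ]
R4 <- R4 - (41/186)*R3:  [        0         0         0   871/186  -253/186 ]
Row echelon form:
[ -5   -3     4       -5        -2 ]
[  0  1/5  37/5       -2       9/5 ]
[  0    0   186      -53        47 ]
[  0    0     0  871/186  -253/186 ]

REF = [-5 -3 4 -5 -2; 0 1/5 37/5 -2 9/5; 0 0 186 -53 47; 0 0 0 871/186 -253/186]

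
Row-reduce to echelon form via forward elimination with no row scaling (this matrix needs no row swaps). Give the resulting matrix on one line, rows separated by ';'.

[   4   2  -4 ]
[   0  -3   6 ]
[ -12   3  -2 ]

REF = [4 2 -4; 0 -3 6; 0 0 4]

Forward elimination:
R3 <- R3 - (-3)*R1:  [   0    9  -14 ]
R3 <- R3 - (-3)*R2:  [ 0  0  4 ]
Row echelon form:
[ 4   2  -4 ]
[ 0  -3   6 ]
[ 0   0   4 ]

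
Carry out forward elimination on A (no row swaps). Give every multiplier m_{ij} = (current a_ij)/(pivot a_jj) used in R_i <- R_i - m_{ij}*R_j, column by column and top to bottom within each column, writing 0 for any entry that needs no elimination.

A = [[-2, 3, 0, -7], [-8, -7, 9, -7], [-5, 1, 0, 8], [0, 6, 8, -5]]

multipliers: 4, 5/2, 0, 13/38, -6/19, -412/117

Forward elimination:
R2 <- R2 - (4)*R1:  [   0  -19    9   21 ]
R3 <- R3 - (5/2)*R1:  [     0  -13/2      0   51/2 ]
R4: entry in column 1 is already 0 -> m_{41} = 0 (no row operation needed)
R3 <- R3 - (13/38)*R2:  [       0        0  -117/38   348/19 ]
R4 <- R4 - (-6/19)*R2:  [      0       0  206/19   31/19 ]
R4 <- R4 - (-412/117)*R3:  [       0        0        0  2579/39 ]
Multipliers (in order of application): m_{21} = 4, m_{31} = 5/2, m_{41} = 0, m_{32} = 13/38, m_{42} = -6/19, m_{43} = -412/117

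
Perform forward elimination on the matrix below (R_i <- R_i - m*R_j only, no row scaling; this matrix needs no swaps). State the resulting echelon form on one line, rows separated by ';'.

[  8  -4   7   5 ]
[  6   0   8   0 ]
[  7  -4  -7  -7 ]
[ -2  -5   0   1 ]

Forward elimination:
R2 <- R2 - (3/4)*R1:  [     0      3   11/4  -15/4 ]
R3 <- R3 - (7/8)*R1:  [      0    -1/2  -105/8   -91/8 ]
R4 <- R4 - (-1/4)*R1:  [   0   -6  7/4  9/4 ]
R3 <- R3 - (-1/6)*R2:  [     0      0  -38/3    -12 ]
R4 <- R4 - (-2)*R2:  [     0      0   29/4  -21/4 ]
R4 <- R4 - (-87/152)*R3:  [       0        0        0  -921/76 ]
Row echelon form:
[ 8  -4      7        5 ]
[ 0   3   11/4    -15/4 ]
[ 0   0  -38/3      -12 ]
[ 0   0      0  -921/76 ]

REF = [8 -4 7 5; 0 3 11/4 -15/4; 0 0 -38/3 -12; 0 0 0 -921/76]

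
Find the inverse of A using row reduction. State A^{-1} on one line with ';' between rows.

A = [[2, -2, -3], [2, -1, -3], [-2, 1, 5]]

Gauss-Jordan on [A | I]:
R1 <- (1/2)*R1:  [    1    -1  -3/2  |   1/2     0     0 ]
R2 <- R2 - (2)*R1:  [  0   1   0  |  -1   1   0 ]
R3 <- R3 - (-2)*R1:  [  0  -1   2  |   1   0   1 ]
R1 <- R1 - (-1)*R2:  [    1     0  -3/2  |  -1/2     1     0 ]
R3 <- R3 - (-1)*R2:  [ 0  0  2  |  0  1  1 ]
R3 <- (1/2)*R3:  [   0    0    1  |    0  1/2  1/2 ]
R1 <- R1 - (-3/2)*R3:  [    1     0     0  |  -1/2   7/4   3/4 ]
Right block of [I | A^{-1}] is the inverse:
[ -1/2  7/4  3/4 ]
[   -1    1    0 ]
[    0  1/2  1/2 ]

inverse = [-1/2 7/4 3/4; -1 1 0; 0 1/2 1/2]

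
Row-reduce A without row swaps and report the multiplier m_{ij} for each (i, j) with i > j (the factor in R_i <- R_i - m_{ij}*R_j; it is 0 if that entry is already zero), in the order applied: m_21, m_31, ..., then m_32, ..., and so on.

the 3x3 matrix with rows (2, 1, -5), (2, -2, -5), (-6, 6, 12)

multipliers: 1, -3, -3

Forward elimination:
R2 <- R2 - (1)*R1:  [  0  -3   0 ]
R3 <- R3 - (-3)*R1:  [  0   9  -3 ]
R3 <- R3 - (-3)*R2:  [  0   0  -3 ]
Multipliers (in order of application): m_{21} = 1, m_{31} = -3, m_{32} = -3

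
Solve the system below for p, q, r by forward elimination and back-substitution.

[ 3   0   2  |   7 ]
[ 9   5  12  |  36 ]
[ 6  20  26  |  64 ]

Forward elimination on [A|b]:
R2 <- R2 - (3)*R1:  [  0   5   6  15 ]
R3 <- R3 - (2)*R1:  [  0  20  22  50 ]
R3 <- R3 - (4)*R2:  [   0    0   -2  -10 ]
Row echelon form:
[ 3  0   2  |    7 ]
[ 0  5   6  |   15 ]
[ 0  0  -2  |  -10 ]
Back-substitution:
r = (-10) / -2 = 5
q = (15 - (6)*(5)) / 5 = -3
p = (7 - (2)*(5)) / 3 = -1

(-1, -3, 5)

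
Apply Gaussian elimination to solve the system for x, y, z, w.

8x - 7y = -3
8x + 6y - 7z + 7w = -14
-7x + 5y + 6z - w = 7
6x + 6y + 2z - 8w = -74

(-3, -3, 1, 5)

Forward elimination on [A|b]:
R2 <- R2 - (1)*R1:  [   0   13   -7    7  -11 ]
R3 <- R3 - (-7/8)*R1:  [    0  -9/8     6    -1  35/8 ]
R4 <- R4 - (3/4)*R1:  [      0    45/4       2      -8  -287/4 ]
R3 <- R3 - (-9/104)*R2:  [       0        0  561/104  -41/104    89/26 ]
R4 <- R4 - (45/52)*R2:  [       0        0   419/52  -731/52  -809/13 ]
R4 <- R4 - (838/561)*R3:  [          0           0           0   -7556/561  -37780/561 ]
Row echelon form:
[ 8  -7        0          0  |          -3 ]
[ 0  13       -7          7  |         -11 ]
[ 0   0  561/104    -41/104  |       89/26 ]
[ 0   0        0  -7556/561  |  -37780/561 ]
Back-substitution:
w = (-37780/561) / (-7556/561) = 5
z = (89/26 - (-41/104)*(5)) / (561/104) = 1
y = (-11 - (-7)*(1) - (7)*(5)) / 13 = -3
x = (-3 - (-7)*(-3)) / 8 = -3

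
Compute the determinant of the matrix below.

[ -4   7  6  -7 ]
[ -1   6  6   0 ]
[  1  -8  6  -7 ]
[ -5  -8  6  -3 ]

Forward elimination:
R2 <- R2 - (1/4)*R1:  [    0  17/4   9/2   7/4 ]
R3 <- R3 - (-1/4)*R1:  [     0  -25/4   15/2  -35/4 ]
R4 <- R4 - (5/4)*R1:  [     0  -67/4   -3/2   23/4 ]
R3 <- R3 - (-25/17)*R2:  [       0        0   240/17  -105/17 ]
R4 <- R4 - (-67/17)*R2:  [      0       0  276/17  215/17 ]
R4 <- R4 - (23/20)*R3:  [    0     0     0  79/4 ]
Upper-triangular form:
[ -4     7       6       -7 ]
[  0  17/4     9/2      7/4 ]
[  0     0  240/17  -105/17 ]
[  0     0       0     79/4 ]
det(A) = (-1)^0 * (-4) * (17/4) * (240/17) * (79/4) = -4740  (0 row swaps -> sign +1)

det(A) = -4740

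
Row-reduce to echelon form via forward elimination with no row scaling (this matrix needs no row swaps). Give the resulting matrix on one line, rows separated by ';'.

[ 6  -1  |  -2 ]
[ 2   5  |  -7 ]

Forward elimination:
R2 <- R2 - (1/3)*R1:  [     0   16/3  -19/3 ]
Row echelon form:
[ 6    -1  |     -2 ]
[ 0  16/3  |  -19/3 ]

REF = [6 -1 -2; 0 16/3 -19/3]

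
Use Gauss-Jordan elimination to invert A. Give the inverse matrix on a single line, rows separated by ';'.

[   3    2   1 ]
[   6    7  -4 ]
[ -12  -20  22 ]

inverse = [37/9 -32/9 -5/6; -14/3 13/3 1; -2 2 1/2]

Gauss-Jordan on [A | I]:
R1 <- (1/3)*R1:  [   1  2/3  1/3  |  1/3    0    0 ]
R2 <- R2 - (6)*R1:  [  0   3  -6  |  -2   1   0 ]
R3 <- R3 - (-12)*R1:  [   0  -12   26  |    4    0    1 ]
R2 <- (1/3)*R2:  [    0     1    -2  |  -2/3   1/3     0 ]
R1 <- R1 - (2/3)*R2:  [    1     0   5/3  |   7/9  -2/9     0 ]
R3 <- R3 - (-12)*R2:  [  0   0   2  |  -4   4   1 ]
R3 <- (1/2)*R3:  [   0    0    1  |   -2    2  1/2 ]
R1 <- R1 - (5/3)*R3:  [     1      0      0  |   37/9  -32/9   -5/6 ]
R2 <- R2 - (-2)*R3:  [     0      1      0  |  -14/3   13/3      1 ]
Right block of [I | A^{-1}] is the inverse:
[  37/9  -32/9  -5/6 ]
[ -14/3   13/3     1 ]
[    -2      2   1/2 ]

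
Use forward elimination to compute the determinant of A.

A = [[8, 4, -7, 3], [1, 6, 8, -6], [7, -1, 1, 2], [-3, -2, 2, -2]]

Forward elimination:
R2 <- R2 - (1/8)*R1:  [     0   11/2   71/8  -51/8 ]
R3 <- R3 - (7/8)*R1:  [    0  -9/2  57/8  -5/8 ]
R4 <- R4 - (-3/8)*R1:  [    0  -1/2  -5/8  -7/8 ]
R3 <- R3 - (-9/11)*R2:  [       0        0   633/44  -257/44 ]
R4 <- R4 - (-1/11)*R2:  [      0       0    2/11  -16/11 ]
R4 <- R4 - (8/633)*R3:  [        0         0         0  -874/633 ]
Upper-triangular form:
[ 8     4      -7         3 ]
[ 0  11/2    71/8     -51/8 ]
[ 0     0  633/44   -257/44 ]
[ 0     0       0  -874/633 ]
det(A) = (-1)^0 * (8) * (11/2) * (633/44) * (-874/633) = -874  (0 row swaps -> sign +1)

det(A) = -874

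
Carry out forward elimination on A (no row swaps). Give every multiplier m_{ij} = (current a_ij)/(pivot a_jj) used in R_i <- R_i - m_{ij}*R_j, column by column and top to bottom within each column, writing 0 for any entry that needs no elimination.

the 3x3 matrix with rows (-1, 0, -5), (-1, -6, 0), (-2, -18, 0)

multipliers: 1, 2, 3

Forward elimination:
R2 <- R2 - (1)*R1:  [  0  -6   5 ]
R3 <- R3 - (2)*R1:  [   0  -18   10 ]
R3 <- R3 - (3)*R2:  [  0   0  -5 ]
Multipliers (in order of application): m_{21} = 1, m_{31} = 2, m_{32} = 3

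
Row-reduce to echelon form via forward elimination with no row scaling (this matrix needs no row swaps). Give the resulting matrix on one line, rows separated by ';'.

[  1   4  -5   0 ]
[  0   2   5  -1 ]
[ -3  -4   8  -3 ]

REF = [1 4 -5 0; 0 2 5 -1; 0 0 -27 1]

Forward elimination:
R3 <- R3 - (-3)*R1:  [  0   8  -7  -3 ]
R3 <- R3 - (4)*R2:  [   0    0  -27    1 ]
Row echelon form:
[ 1  4   -5   0 ]
[ 0  2    5  -1 ]
[ 0  0  -27   1 ]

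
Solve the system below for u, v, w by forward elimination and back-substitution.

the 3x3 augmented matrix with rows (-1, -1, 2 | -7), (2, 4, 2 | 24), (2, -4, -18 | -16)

Forward elimination on [A|b]:
R2 <- R2 - (-2)*R1:  [  0   2   6  10 ]
R3 <- R3 - (-2)*R1:  [   0   -6  -14  -30 ]
R3 <- R3 - (-3)*R2:  [ 0  0  4  0 ]
Row echelon form:
[ -1  -1  2  |  -7 ]
[  0   2  6  |  10 ]
[  0   0  4  |   0 ]
Back-substitution:
w = (0) / 4 = 0
v = (10 - (6)*(0)) / 2 = 5
u = (-7 - (-1)*(5) - (2)*(0)) / -1 = 2

(2, 5, 0)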